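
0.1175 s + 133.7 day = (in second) 1.155e+07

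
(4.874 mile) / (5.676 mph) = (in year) 9.803e-05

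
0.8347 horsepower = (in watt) 622.4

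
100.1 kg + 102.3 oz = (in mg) 1.03e+08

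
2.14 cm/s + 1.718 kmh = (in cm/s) 49.86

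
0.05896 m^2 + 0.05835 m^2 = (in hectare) 1.173e-05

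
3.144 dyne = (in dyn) 3.144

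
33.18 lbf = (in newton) 147.6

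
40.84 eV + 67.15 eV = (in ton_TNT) 4.135e-27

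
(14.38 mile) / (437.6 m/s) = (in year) 1.677e-06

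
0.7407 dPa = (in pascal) 0.07407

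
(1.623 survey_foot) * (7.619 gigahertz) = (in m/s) 3.769e+09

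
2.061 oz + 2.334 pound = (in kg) 1.117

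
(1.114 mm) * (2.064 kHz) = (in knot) 4.469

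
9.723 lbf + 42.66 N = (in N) 85.91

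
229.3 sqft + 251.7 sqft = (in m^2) 44.69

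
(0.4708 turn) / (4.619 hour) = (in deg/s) 0.01019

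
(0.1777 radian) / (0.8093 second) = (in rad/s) 0.2196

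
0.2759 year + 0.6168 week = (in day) 105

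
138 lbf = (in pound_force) 138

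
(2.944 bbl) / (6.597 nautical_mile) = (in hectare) 3.831e-09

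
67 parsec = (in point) 5.86e+21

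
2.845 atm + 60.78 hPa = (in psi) 42.69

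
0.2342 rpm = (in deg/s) 1.405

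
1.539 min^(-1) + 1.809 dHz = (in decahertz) 0.02065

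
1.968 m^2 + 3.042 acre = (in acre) 3.042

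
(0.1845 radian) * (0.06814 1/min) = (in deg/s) 0.01201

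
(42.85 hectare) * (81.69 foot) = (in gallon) 2.819e+09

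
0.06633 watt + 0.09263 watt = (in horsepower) 0.0002132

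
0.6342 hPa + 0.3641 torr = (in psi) 0.01624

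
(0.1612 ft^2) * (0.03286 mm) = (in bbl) 3.095e-06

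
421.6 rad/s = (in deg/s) 2.416e+04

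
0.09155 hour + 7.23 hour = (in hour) 7.322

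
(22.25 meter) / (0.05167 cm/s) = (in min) 717.7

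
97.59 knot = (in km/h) 180.7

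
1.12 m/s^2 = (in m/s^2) 1.12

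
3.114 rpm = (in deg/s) 18.68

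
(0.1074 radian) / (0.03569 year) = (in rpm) 9.112e-07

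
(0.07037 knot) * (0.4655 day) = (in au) 9.733e-09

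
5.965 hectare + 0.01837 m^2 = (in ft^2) 6.421e+05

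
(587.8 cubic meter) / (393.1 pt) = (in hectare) 0.4239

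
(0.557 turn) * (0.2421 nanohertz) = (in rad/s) 8.473e-10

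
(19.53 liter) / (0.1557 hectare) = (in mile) 7.794e-09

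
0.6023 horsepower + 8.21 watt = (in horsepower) 0.6133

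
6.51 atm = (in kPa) 659.6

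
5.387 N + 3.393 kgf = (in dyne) 3.866e+06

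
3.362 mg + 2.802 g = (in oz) 0.09896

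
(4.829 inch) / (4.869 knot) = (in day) 5.668e-07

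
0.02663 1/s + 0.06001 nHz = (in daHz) 0.002663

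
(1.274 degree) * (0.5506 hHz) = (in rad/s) 1.224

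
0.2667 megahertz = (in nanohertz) 2.667e+14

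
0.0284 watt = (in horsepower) 3.809e-05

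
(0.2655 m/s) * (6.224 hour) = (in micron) 5.949e+09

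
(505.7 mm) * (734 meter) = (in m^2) 371.2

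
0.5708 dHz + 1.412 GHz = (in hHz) 1.412e+07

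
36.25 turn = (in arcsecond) 4.698e+07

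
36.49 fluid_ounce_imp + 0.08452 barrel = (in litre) 14.47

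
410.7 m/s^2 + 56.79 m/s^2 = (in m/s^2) 467.5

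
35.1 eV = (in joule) 5.624e-18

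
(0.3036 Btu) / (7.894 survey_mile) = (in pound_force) 0.005668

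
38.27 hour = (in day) 1.595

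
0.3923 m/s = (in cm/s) 39.23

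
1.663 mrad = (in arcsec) 343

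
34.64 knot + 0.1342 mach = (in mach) 0.1865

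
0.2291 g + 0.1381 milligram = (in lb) 0.0005054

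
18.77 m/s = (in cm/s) 1877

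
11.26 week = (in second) 6.81e+06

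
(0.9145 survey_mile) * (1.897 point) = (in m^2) 0.9849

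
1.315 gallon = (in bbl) 0.03131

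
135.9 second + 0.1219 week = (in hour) 20.52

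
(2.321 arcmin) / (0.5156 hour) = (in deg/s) 2.084e-05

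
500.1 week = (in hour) 8.402e+04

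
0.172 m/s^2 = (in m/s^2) 0.172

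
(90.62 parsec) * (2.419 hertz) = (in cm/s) 6.764e+20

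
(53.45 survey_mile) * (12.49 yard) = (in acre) 242.8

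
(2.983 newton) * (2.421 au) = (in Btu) 1.024e+09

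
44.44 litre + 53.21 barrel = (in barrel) 53.49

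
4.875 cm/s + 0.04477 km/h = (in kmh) 0.2203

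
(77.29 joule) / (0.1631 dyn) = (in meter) 4.739e+07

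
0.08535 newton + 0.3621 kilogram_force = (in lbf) 0.8175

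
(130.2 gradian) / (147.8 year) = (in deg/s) 2.514e-08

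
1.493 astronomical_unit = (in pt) 6.331e+14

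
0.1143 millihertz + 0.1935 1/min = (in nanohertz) 3.339e+06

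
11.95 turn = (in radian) 75.08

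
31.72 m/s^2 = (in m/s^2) 31.72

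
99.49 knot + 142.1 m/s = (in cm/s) 1.933e+04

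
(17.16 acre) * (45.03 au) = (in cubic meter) 4.678e+17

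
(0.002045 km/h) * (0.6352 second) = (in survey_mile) 2.242e-07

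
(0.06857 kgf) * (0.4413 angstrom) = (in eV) 1.852e+08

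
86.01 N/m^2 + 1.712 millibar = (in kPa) 0.2572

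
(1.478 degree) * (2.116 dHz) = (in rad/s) 0.005458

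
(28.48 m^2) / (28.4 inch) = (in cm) 3948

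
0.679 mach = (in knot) 449.4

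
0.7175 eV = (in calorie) 2.748e-20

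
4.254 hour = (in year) 0.0004856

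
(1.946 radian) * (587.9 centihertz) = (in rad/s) 11.44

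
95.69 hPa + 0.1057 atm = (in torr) 152.1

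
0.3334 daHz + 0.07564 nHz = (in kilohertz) 0.003334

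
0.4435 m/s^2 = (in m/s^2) 0.4435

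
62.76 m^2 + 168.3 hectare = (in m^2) 1.683e+06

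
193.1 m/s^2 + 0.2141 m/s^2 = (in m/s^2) 193.3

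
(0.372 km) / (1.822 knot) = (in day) 0.004593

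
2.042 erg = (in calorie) 4.88e-08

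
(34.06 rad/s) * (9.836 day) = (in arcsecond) 5.97e+12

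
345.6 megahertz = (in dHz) 3.456e+09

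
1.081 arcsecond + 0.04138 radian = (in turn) 0.006587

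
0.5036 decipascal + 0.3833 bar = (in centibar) 38.33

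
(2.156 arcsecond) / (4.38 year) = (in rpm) 7.226e-13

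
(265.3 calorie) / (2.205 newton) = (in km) 0.5034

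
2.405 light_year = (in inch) 8.958e+17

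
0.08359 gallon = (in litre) 0.3164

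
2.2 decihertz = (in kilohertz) 0.00022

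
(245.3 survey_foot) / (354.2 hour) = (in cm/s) 0.005864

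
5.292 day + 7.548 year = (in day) 2760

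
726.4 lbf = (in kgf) 329.5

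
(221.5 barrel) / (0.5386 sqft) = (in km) 0.7038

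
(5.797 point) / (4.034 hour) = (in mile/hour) 3.15e-07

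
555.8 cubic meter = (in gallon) 1.468e+05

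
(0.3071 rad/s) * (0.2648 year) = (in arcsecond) 5.29e+11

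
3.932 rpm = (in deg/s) 23.59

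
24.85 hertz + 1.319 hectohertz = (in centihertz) 1.568e+04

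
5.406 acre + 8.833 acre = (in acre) 14.24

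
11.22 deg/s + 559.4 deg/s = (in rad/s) 9.959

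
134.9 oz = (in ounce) 134.9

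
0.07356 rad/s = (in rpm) 0.7024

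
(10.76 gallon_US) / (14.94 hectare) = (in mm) 0.0002726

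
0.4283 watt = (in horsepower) 0.0005744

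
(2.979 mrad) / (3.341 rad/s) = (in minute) 1.486e-05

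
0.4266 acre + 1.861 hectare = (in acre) 5.025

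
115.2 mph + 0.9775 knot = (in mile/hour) 116.3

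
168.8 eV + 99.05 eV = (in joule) 4.291e-17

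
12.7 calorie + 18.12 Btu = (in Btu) 18.17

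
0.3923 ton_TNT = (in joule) 1.641e+09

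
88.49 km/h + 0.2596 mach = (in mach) 0.3318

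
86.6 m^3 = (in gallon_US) 2.288e+04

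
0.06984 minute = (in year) 1.329e-07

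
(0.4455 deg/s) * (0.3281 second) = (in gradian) 0.1624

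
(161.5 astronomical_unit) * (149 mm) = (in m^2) 3.6e+12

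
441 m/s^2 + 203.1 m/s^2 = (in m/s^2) 644.1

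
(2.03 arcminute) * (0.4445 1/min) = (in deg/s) 0.0002506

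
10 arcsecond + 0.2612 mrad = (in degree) 0.01774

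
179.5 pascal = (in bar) 0.001795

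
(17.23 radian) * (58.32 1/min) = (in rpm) 159.9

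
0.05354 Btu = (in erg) 5.649e+08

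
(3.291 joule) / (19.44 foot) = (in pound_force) 0.1249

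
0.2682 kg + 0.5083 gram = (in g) 268.7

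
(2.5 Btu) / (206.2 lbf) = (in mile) 0.001787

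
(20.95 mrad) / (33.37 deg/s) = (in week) 5.948e-08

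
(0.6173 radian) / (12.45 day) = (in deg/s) 3.288e-05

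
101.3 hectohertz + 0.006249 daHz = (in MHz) 0.01013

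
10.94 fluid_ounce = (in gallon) 0.08547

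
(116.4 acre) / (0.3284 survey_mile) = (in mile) 0.5538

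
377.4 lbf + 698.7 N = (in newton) 2377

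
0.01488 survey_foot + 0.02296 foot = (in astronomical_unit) 7.71e-14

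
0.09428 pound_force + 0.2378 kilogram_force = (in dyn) 2.751e+05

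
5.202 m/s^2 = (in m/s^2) 5.202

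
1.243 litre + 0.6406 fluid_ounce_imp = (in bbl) 0.007933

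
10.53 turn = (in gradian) 4212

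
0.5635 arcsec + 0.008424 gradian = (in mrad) 0.1351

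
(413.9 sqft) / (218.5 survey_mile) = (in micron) 109.4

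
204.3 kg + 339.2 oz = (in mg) 2.139e+08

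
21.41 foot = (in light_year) 6.898e-16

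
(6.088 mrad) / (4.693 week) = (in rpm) 2.048e-08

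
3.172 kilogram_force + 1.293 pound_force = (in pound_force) 8.286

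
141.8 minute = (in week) 0.01407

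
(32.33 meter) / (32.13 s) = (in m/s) 1.006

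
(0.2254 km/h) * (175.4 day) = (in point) 2.69e+09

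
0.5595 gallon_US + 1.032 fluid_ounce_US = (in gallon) 0.5676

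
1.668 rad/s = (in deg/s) 95.57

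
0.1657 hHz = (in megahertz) 1.657e-05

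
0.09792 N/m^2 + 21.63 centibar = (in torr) 162.2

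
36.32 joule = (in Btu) 0.03442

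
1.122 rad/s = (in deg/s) 64.29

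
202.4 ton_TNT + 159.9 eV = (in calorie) 2.024e+11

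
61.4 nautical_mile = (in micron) 1.137e+11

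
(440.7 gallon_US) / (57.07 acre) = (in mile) 4.488e-09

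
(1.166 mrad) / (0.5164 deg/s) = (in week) 2.139e-07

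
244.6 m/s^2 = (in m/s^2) 244.6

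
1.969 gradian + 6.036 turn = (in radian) 37.96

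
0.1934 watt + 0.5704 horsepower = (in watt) 425.5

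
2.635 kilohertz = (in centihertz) 2.635e+05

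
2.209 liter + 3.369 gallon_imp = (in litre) 17.52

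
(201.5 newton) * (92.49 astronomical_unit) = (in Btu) 2.643e+12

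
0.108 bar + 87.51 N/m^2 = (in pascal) 1.089e+04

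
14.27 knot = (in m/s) 7.341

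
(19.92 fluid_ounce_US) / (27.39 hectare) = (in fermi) 2.151e+06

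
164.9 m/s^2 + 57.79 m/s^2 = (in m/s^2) 222.7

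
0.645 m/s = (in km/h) 2.322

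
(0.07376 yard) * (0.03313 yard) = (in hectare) 2.043e-07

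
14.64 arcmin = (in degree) 0.244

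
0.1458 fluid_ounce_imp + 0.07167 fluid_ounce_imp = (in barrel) 3.886e-05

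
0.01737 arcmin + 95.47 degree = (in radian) 1.666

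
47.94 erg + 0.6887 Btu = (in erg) 7.266e+09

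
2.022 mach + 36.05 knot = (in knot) 1374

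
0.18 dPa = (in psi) 2.611e-06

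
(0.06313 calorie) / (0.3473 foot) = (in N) 2.495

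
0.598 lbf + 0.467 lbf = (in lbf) 1.065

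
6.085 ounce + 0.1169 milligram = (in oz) 6.085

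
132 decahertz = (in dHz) 1.32e+04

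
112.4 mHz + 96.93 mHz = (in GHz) 2.093e-10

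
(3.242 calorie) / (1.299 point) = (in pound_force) 6654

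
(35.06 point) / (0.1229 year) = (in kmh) 1.149e-08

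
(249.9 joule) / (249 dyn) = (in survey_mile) 62.36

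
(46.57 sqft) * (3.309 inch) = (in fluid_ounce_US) 1.23e+04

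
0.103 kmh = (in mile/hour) 0.064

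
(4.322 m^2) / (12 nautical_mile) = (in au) 1.3e-15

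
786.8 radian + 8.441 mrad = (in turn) 125.2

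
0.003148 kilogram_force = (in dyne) 3087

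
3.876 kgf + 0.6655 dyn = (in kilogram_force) 3.876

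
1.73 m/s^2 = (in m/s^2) 1.73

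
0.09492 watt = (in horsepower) 0.0001273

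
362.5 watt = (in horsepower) 0.4861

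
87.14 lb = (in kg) 39.53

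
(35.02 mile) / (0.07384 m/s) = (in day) 8.834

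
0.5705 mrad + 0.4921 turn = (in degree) 177.2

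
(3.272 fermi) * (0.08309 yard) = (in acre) 6.143e-20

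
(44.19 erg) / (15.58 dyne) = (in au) 1.896e-13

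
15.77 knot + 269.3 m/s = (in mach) 0.8147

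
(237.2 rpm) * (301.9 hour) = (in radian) 2.7e+07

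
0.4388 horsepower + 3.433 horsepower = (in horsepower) 3.872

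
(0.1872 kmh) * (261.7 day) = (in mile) 730.6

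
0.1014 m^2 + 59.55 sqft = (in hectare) 0.0005634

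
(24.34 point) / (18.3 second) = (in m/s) 0.0004692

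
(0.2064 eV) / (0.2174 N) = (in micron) 1.521e-13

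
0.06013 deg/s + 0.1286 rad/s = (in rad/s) 0.1296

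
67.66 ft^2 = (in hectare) 0.0006286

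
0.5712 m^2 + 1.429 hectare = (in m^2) 1.429e+04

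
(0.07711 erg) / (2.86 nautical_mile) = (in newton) 1.456e-12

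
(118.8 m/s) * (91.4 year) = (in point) 9.707e+14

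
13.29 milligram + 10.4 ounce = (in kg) 0.2948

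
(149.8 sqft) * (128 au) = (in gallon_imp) 5.862e+16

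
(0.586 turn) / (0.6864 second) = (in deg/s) 307.3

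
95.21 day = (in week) 13.6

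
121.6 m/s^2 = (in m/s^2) 121.6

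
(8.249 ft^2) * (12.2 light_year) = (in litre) 8.845e+19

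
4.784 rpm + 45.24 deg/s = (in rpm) 12.32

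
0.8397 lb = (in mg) 3.809e+05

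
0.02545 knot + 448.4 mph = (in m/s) 200.5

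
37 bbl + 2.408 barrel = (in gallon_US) 1655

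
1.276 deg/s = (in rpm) 0.2127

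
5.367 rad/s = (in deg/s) 307.5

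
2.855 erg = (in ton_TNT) 6.824e-17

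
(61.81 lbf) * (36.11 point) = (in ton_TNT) 8.371e-10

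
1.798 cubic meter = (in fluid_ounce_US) 6.08e+04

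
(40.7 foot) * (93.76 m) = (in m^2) 1163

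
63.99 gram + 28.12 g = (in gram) 92.11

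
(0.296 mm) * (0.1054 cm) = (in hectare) 3.12e-11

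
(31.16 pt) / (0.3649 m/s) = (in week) 4.981e-08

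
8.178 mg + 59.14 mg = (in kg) 6.732e-05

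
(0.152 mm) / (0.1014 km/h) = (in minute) 8.994e-05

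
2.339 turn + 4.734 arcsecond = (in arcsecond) 3.031e+06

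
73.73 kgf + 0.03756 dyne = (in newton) 723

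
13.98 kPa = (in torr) 104.9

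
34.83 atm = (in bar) 35.29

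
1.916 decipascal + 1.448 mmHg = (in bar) 0.001932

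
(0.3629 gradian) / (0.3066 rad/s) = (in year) 5.896e-10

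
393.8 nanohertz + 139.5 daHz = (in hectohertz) 13.95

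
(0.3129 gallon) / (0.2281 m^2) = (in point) 14.72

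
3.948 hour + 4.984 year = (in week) 259.9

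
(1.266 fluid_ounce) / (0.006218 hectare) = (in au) 4.025e-18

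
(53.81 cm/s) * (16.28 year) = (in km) 2.763e+05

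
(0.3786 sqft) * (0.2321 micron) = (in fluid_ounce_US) 0.000276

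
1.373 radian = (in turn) 0.2185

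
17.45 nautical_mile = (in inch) 1.272e+06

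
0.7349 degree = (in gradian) 0.8166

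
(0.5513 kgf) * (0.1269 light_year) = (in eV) 4.051e+34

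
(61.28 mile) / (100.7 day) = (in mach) 3.329e-05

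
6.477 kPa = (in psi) 0.9394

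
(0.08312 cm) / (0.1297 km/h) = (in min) 0.0003845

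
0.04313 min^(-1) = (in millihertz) 0.7188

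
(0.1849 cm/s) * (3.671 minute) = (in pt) 1154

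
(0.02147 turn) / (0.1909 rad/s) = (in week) 1.168e-06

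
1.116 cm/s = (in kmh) 0.04018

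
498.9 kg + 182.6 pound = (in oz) 2.052e+04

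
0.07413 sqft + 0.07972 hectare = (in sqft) 8581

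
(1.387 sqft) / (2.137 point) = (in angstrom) 1.709e+12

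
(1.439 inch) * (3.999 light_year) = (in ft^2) 1.488e+16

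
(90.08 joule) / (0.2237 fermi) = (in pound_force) 9.053e+16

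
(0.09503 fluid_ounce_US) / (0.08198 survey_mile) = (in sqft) 2.293e-07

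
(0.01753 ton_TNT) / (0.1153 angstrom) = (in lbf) 1.43e+18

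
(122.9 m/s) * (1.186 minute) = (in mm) 8.746e+06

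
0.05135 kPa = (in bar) 0.0005135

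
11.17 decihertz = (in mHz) 1117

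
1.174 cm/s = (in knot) 0.02282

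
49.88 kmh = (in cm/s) 1386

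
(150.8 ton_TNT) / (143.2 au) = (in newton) 0.02945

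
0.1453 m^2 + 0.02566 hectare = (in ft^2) 2764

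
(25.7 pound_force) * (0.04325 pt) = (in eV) 1.089e+16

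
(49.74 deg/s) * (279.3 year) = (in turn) 1.217e+09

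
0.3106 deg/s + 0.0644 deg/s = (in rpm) 0.0625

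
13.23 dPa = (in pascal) 1.323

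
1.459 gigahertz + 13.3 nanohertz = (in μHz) 1.459e+15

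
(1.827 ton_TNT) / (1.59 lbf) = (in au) 0.007225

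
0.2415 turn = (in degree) 86.94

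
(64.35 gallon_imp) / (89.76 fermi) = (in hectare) 3.259e+08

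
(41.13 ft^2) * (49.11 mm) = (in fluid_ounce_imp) 6605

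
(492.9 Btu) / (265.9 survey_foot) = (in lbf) 1442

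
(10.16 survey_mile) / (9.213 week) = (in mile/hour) 0.006564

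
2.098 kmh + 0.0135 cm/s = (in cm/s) 58.29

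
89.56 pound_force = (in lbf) 89.56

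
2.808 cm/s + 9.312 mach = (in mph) 7093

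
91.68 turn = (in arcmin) 1.98e+06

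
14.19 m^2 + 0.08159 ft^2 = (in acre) 0.003508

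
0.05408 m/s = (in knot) 0.1051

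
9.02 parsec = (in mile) 1.729e+14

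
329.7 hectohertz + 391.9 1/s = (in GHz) 3.336e-05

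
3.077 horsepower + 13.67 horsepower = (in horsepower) 16.75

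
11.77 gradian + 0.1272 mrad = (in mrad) 185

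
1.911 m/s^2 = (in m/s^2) 1.911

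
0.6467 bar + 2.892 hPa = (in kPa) 64.96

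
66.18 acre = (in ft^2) 2.883e+06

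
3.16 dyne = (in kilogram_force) 3.222e-06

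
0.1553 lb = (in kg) 0.07044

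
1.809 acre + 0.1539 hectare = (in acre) 2.189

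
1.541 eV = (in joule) 2.469e-19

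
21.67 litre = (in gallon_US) 5.725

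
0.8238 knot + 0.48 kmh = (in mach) 0.001636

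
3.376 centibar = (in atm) 0.03332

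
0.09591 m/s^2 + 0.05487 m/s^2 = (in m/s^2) 0.1508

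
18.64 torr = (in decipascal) 2.485e+04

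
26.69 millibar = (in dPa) 2.669e+04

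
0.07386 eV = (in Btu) 1.122e-23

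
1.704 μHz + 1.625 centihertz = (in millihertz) 16.25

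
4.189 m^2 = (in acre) 0.001035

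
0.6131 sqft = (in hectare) 5.696e-06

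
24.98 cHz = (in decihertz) 2.498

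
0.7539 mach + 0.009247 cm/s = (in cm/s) 2.567e+04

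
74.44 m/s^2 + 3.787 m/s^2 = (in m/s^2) 78.23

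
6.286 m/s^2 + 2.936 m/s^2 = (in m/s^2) 9.222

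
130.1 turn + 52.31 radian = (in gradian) 5.537e+04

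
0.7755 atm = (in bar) 0.7858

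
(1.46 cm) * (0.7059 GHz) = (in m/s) 1.031e+07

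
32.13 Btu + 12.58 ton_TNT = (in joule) 5.263e+10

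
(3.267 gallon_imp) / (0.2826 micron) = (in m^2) 5.256e+04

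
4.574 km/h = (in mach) 0.003731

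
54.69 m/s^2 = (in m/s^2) 54.69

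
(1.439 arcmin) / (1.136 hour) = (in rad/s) 1.024e-07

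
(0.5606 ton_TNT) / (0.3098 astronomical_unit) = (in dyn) 5061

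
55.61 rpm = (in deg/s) 333.7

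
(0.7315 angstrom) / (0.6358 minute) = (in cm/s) 1.918e-10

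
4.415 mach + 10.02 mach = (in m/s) 4915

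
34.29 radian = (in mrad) 3.429e+04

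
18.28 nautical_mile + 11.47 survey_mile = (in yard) 5.721e+04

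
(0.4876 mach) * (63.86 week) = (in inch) 2.525e+11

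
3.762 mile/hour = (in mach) 0.004939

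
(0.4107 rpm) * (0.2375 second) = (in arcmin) 35.11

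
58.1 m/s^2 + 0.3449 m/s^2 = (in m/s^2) 58.44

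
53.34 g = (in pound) 0.1176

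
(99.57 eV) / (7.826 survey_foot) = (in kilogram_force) 6.82e-19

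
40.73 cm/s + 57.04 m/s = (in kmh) 206.8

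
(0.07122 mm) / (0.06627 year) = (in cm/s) 3.408e-09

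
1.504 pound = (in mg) 6.822e+05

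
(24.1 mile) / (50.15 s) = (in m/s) 773.4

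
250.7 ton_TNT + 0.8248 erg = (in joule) 1.049e+12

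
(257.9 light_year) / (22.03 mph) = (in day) 2.867e+12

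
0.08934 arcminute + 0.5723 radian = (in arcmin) 1968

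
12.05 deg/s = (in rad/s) 0.2103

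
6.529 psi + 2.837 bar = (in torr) 2466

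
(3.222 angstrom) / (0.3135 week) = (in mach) 4.991e-18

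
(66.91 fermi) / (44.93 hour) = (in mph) 9.253e-19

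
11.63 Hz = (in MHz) 1.163e-05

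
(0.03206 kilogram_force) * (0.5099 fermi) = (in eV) 1001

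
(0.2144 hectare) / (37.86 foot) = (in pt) 5.267e+05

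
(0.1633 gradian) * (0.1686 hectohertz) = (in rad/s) 0.04325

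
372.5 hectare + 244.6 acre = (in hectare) 471.5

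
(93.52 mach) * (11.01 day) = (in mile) 1.882e+07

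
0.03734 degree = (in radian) 0.0006517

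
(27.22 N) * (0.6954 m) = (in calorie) 4.524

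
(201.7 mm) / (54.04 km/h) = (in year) 4.261e-10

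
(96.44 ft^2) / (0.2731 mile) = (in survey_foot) 0.06688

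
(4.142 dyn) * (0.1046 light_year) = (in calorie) 9.797e+09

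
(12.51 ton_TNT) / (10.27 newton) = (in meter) 5.097e+09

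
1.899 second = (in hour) 0.0005275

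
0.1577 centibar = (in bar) 0.001577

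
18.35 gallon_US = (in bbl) 0.4369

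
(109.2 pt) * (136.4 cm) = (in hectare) 5.255e-06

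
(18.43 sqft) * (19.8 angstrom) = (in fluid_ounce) 0.0001146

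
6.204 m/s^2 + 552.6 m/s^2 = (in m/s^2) 558.8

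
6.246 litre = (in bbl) 0.03929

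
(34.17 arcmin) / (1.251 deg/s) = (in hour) 0.0001265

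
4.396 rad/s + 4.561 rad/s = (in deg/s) 513.2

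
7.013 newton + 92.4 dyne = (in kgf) 0.7152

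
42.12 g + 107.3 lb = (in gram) 4.871e+04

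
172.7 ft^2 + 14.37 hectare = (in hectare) 14.37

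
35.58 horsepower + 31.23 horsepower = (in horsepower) 66.81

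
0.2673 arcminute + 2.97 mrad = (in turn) 0.0004851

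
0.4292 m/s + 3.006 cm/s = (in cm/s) 45.93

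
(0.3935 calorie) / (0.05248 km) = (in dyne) 3137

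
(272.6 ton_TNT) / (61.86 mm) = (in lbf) 4.145e+12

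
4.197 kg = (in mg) 4.197e+06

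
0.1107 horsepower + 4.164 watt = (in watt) 86.71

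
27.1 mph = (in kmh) 43.61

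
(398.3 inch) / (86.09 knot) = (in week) 3.777e-07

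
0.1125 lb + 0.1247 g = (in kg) 0.05115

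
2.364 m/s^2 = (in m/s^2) 2.364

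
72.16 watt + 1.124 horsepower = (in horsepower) 1.221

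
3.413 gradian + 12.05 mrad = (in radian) 0.06566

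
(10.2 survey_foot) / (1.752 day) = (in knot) 3.992e-05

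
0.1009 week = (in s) 6.102e+04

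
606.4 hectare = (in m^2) 6.064e+06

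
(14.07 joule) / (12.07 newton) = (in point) 3304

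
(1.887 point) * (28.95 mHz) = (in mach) 5.66e-08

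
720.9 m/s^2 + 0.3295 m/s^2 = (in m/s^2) 721.2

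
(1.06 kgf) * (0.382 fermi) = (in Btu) 3.764e-18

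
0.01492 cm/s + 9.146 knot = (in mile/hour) 10.53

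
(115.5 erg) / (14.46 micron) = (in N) 0.7988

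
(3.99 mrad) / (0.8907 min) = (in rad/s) 7.466e-05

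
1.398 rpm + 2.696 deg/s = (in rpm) 1.847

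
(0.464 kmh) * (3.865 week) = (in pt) 8.54e+08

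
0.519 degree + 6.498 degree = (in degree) 7.017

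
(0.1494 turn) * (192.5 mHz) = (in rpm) 1.726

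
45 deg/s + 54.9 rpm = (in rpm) 62.4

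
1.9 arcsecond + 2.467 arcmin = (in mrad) 0.7268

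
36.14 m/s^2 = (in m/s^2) 36.14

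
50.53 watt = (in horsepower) 0.06776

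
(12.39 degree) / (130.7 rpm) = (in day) 1.829e-07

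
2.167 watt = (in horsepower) 0.002906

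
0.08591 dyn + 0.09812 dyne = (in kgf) 1.877e-07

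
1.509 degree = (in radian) 0.02634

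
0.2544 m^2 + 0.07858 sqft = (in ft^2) 2.817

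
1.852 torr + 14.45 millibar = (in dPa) 1.692e+04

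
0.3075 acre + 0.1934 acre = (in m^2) 2027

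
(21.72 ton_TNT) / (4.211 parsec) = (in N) 6.994e-07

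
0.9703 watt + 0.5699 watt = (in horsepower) 0.002065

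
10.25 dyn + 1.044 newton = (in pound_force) 0.2347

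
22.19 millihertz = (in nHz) 2.219e+07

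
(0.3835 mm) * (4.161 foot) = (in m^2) 0.0004864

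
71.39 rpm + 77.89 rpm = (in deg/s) 895.7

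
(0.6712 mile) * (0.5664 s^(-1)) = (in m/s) 611.8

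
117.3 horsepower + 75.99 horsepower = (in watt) 1.441e+05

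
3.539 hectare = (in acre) 8.745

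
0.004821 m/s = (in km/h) 0.01736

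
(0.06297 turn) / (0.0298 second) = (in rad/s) 13.28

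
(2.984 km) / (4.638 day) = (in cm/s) 0.7447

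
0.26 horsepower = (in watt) 193.9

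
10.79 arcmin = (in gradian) 0.1998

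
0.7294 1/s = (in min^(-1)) 43.76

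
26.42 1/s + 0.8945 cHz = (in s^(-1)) 26.43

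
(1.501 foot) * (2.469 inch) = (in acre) 7.09e-06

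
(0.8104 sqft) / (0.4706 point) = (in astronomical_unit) 3.031e-09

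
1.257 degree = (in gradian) 1.397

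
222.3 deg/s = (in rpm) 37.05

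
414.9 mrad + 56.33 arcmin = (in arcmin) 1483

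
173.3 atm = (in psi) 2547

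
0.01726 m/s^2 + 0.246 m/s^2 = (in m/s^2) 0.2633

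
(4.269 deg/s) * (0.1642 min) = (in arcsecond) 1.514e+05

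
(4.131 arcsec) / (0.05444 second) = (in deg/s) 0.02108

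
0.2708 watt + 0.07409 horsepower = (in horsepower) 0.07445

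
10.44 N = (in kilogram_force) 1.065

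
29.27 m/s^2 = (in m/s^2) 29.27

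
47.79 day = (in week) 6.827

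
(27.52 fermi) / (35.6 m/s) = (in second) 7.73e-16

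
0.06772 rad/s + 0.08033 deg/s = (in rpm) 0.6601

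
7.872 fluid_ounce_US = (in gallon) 0.0615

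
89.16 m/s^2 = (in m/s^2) 89.16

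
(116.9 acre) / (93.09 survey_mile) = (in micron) 3.158e+06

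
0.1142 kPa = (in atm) 0.001127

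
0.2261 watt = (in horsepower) 0.0003032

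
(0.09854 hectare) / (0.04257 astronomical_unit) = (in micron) 0.1547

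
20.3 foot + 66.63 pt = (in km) 0.006211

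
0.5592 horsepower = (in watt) 417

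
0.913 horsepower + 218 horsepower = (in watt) 1.632e+05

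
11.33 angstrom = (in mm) 1.133e-06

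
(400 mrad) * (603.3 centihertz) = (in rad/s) 2.413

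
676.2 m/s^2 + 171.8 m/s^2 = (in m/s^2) 848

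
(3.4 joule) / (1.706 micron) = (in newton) 1.993e+06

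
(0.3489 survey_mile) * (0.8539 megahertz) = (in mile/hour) 1.073e+09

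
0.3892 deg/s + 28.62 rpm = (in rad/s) 3.004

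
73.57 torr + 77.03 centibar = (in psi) 12.59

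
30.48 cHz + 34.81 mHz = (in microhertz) 3.396e+05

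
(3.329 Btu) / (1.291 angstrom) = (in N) 2.721e+13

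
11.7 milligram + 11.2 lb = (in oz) 179.2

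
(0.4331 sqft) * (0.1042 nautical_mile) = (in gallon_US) 2051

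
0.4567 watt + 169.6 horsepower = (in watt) 1.265e+05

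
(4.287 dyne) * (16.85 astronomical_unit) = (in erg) 1.081e+15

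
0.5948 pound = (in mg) 2.698e+05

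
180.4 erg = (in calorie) 4.312e-06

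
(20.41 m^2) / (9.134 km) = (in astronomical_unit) 1.494e-14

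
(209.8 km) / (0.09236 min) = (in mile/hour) 8.469e+04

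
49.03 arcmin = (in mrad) 14.26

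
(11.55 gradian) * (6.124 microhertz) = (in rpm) 1.061e-05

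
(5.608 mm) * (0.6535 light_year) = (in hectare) 3.467e+09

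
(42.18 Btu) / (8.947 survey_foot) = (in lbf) 3669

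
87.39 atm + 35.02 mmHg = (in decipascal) 8.859e+07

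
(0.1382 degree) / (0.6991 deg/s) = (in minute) 0.003295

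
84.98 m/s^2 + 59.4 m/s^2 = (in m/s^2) 144.4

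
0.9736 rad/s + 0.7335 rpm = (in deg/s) 60.18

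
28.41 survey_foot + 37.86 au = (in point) 1.605e+16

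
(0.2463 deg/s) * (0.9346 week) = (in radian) 2430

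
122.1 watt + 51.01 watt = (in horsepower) 0.2321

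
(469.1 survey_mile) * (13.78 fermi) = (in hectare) 1.04e-12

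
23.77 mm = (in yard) 0.026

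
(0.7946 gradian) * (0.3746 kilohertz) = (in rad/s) 4.676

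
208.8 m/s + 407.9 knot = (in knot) 813.8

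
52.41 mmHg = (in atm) 0.06896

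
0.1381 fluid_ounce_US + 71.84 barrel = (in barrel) 71.84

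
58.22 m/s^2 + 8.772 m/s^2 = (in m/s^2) 66.99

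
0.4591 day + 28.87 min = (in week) 0.06845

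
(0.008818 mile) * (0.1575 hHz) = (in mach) 0.6564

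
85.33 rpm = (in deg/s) 512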